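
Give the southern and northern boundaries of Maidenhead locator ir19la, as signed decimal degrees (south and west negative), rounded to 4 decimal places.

89.0000, 89.0417

Field I=8, R=17: +8·20° lon, +17·10° lat → SW at lon -20°, lat 80°.
Square 1, 9: +1·2° lon, +9·1° lat → SW at lon -18°, lat 89°.
Subsquare l=11, a=0: +11·0.0833333° lon, +0·0.0416667° lat → SW at lon -17.0833°, lat 89°.
Cell spans 0.0833333° lon × 0.0416667° lat.
south 89.0000, north 89.0417.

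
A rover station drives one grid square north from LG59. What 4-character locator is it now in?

LH50

Latitude square 9; +1 → 10, wraps to 0, carry into field.
Latitude field G = 6; +1 → 7 = H.
The longitude characters are unchanged.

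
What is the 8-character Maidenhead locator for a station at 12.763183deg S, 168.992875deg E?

RH47lf96

Shift to the Maidenhead origin (180°W, 90°S): lon 348.99288, lat 77.23682.
Field: 348.99288/20 → 17 → R, 77.23682/10 → 7 → H; chars RH.
Square: 8.99288/2 → 4, 7.23682/1 → 7; chars 47.
Subsquare: 0.99288/0.0833333 → 11 → l, 0.23682/0.0416667 → 5 → f; chars lf.
Extended square: 0.07621/0.00833333 → 9, 0.02848/0.00416667 → 6; chars 96.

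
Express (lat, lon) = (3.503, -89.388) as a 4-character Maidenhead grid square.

EJ53

Offset from 180°W / 90°S: lon 90.61°, lat 93.50°.
Field (20°×10°, letters A–R): lon ⌊90.61/20⌋ = 4 → E; lat ⌊93.50/10⌋ = 9 → J.
Square (2°×1°, digits 0–9): lon ⌊10.61/2⌋ = 5; lat ⌊3.50/1⌋ = 3.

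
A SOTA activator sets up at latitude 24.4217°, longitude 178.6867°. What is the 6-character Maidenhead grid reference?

Add 180° to longitude and 90° to latitude: 358.6867, 114.4217.
Field: 358.6867/20 → 17 → R, 114.4217/10 → 11 → L; chars RL.
Square: 18.6867/2 → 9, 4.4217/1 → 4; chars 94.
Subsquare: 0.6867/0.0833333 → 8 → i, 0.4217/0.0416667 → 10 → k; chars ik.

RL94ik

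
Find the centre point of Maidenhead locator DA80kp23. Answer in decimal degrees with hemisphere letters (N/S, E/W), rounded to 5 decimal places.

89.36042° S, 103.14583° W

Field D=3, A=0: +3·20° lon, +0·10° lat → SW at lon -120°, lat -90°.
Square 8, 0: +8·2° lon, +0·1° lat → SW at lon -104°, lat -90°.
Subsquare k=10, p=15: +10·0.0833333° lon, +15·0.0416667° lat → SW at lon -103.167°, lat -89.375°.
Extended square 2, 3: +2·0.00833333° lon, +3·0.00416667° lat → SW at lon -103.15°, lat -89.3625°.
Cell spans 0.00833333° lon × 0.00416667° lat. Centre is SW corner plus half of each.
latitude 89.36042° S, longitude 103.14583° W.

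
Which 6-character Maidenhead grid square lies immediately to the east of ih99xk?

Longitude subsquare x = 23; +1 → 24, wraps to 0 = a, carry into square.
Longitude square 9; +1 → 10, wraps to 0, carry into field.
Longitude field I = 8; +1 → 9 = J.
The latitude characters are unchanged.

JH09ak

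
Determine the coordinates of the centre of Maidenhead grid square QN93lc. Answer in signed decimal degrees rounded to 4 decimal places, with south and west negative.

Field Q=16, N=13: +16·20° lon, +13·10° lat → SW at lon 140°, lat 40°.
Square 9, 3: +9·2° lon, +3·1° lat → SW at lon 158°, lat 43°.
Subsquare l=11, c=2: +11·0.0833333° lon, +2·0.0416667° lat → SW at lon 158.917°, lat 43.0833°.
Cell spans 0.0833333° lon × 0.0416667° lat. Centre is SW corner plus half of each.
latitude 43.1042, longitude 158.9583.

43.1042, 158.9583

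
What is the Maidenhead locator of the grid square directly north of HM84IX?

Latitude subsquare x = 23; +1 → 24, wraps to 0 = a, carry into square.
Latitude square 4; +1 → 5.
The longitude characters are unchanged.

HM85ia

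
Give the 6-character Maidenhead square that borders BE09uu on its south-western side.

BE09tt

Longitude subsquare u = 20; −1 → 19 = t.
Latitude subsquare u = 20; −1 → 19 = t.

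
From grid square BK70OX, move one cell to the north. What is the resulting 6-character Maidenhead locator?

BK71oa

Latitude subsquare x = 23; +1 → 24, wraps to 0 = a, carry into square.
Latitude square 0; +1 → 1.
The longitude characters are unchanged.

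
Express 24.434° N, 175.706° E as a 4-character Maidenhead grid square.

Add 180° to longitude and 90° to latitude: 355.71, 114.43.
Field: 355.71/20 → 17 → R, 114.43/10 → 11 → L; chars RL.
Square: 15.71/2 → 7, 4.43/1 → 4; chars 74.

RL74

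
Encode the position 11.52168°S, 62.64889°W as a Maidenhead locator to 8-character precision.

FH88ql24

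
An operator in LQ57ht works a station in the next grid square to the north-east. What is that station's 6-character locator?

LQ57iu

Longitude subsquare h = 7; +1 → 8 = i.
Latitude subsquare t = 19; +1 → 20 = u.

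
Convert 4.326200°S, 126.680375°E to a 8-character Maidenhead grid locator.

Shift to the Maidenhead origin (180°W, 90°S): lon 306.68038, lat 85.67380.
Field: 306.68038/20 → 15 → P, 85.67380/10 → 8 → I; chars PI.
Square: 6.68038/2 → 3, 5.67380/1 → 5; chars 35.
Subsquare: 0.68038/0.0833333 → 8 → i, 0.67380/0.0416667 → 16 → q; chars iq.
Extended square: 0.01371/0.00833333 → 1, 0.00713/0.00416667 → 1; chars 11.

PI35iq11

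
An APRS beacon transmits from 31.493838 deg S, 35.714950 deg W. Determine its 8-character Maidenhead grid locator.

HF28dm41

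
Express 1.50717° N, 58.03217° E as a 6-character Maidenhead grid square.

LJ91am

Shift to the Maidenhead origin (180°W, 90°S): lon 238.0322, lat 91.5072.
Field: 238.0322/20 → 11 → L, 91.5072/10 → 9 → J; chars LJ.
Square: 18.0322/2 → 9, 1.5072/1 → 1; chars 91.
Subsquare: 0.0322/0.0833333 → 0 → a, 0.5072/0.0416667 → 12 → m; chars am.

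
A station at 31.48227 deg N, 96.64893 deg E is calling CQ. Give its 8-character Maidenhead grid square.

Offset from 180°W / 90°S: lon 276.64893°, lat 121.48227°.
Field: lon ⌊276.64893/20⌋ = 13 → N; lat ⌊121.48227/10⌋ = 12 → M.
Square: lon ⌊16.64893/2⌋ = 8; lat ⌊1.48227/1⌋ = 1.
Subsquare: lon ⌊0.64893/0.0833333⌋ = 7 → h; lat ⌊0.48227/0.0416667⌋ = 11 → l.
Extended square: lon ⌊0.06560/0.00833333⌋ = 7; lat ⌊0.02394/0.00416667⌋ = 5.

NM81hl75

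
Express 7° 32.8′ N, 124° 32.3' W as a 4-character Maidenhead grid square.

CJ77

Offset from 180°W / 90°S: lon 55.46°, lat 97.55°.
Field: lon ⌊55.46/20⌋ = 2 → C; lat ⌊97.55/10⌋ = 9 → J.
Square: lon ⌊15.46/2⌋ = 7; lat ⌊7.55/1⌋ = 7.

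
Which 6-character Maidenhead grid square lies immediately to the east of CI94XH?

DI04ah

Longitude subsquare x = 23; +1 → 24, wraps to 0 = a, carry into square.
Longitude square 9; +1 → 10, wraps to 0, carry into field.
Longitude field C = 2; +1 → 3 = D.
The latitude characters are unchanged.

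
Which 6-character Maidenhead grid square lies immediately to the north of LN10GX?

LN11ga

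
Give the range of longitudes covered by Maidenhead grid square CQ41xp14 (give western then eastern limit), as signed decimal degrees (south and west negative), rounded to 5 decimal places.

-130.07500, -130.06667

Field C=2, Q=16: +2·20° lon, +16·10° lat → SW at lon -140°, lat 70°.
Square 4, 1: +4·2° lon, +1·1° lat → SW at lon -132°, lat 71°.
Subsquare x=23, p=15: +23·0.0833333° lon, +15·0.0416667° lat → SW at lon -130.083°, lat 71.625°.
Extended square 1, 4: +1·0.00833333° lon, +4·0.00416667° lat → SW at lon -130.075°, lat 71.6417°.
Cell spans 0.00833333° lon × 0.00416667° lat.
west -130.07500, east -130.06667.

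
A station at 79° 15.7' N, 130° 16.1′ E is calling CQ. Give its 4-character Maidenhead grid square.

Shift to the Maidenhead origin (180°W, 90°S): lon 310.27, lat 169.26.
Field: lon ⌊310.27/20⌋ = 15 → P; lat ⌊169.26/10⌋ = 16 → Q.
Square: lon ⌊10.27/2⌋ = 5; lat ⌊9.26/1⌋ = 9.

PQ59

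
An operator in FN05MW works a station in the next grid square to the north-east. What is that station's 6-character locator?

FN05nx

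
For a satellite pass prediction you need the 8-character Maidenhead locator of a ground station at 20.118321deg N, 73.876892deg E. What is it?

Add 180° to longitude and 90° to latitude: 253.87689, 110.11832.
Field (20°×10°, letters A–R): 253.87689/20 → 12 → M, 110.11832/10 → 11 → L; chars ML.
Square (2°×1°, digits 0–9): 13.87689/2 → 6, 0.11832/1 → 0; chars 60.
Subsquare (5′×2.5′, letters a–x): 1.87689/0.0833333 → 22 → w, 0.11832/0.0416667 → 2 → c; chars wc.
Extended square (30″×15″, digits 0–9): 0.04356/0.00833333 → 5, 0.03499/0.00416667 → 8; chars 58.

ML60wc58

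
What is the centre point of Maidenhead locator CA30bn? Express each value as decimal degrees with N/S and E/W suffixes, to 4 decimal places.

89.4375° S, 133.8750° W

Field C=2, A=0: +2·20° lon, +0·10° lat → SW at lon -140°, lat -90°.
Square 3, 0: +3·2° lon, +0·1° lat → SW at lon -134°, lat -90°.
Subsquare b=1, n=13: +1·0.0833333° lon, +13·0.0416667° lat → SW at lon -133.917°, lat -89.4583°.
Cell spans 0.0833333° lon × 0.0416667° lat. Centre is SW corner plus half of each.
latitude 89.4375° S, longitude 133.8750° W.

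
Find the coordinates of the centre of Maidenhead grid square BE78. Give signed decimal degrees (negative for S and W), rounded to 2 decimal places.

-41.50, -145.00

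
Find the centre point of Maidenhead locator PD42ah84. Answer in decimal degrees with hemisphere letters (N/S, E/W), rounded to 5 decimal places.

Field P=15, D=3: +15·20° lon, +3·10° lat → SW at lon 120°, lat -60°.
Square 4, 2: +4·2° lon, +2·1° lat → SW at lon 128°, lat -58°.
Subsquare a=0, h=7: +0·0.0833333° lon, +7·0.0416667° lat → SW at lon 128°, lat -57.7083°.
Extended square 8, 4: +8·0.00833333° lon, +4·0.00416667° lat → SW at lon 128.067°, lat -57.6917°.
Cell spans 0.00833333° lon × 0.00416667° lat. Centre is SW corner plus half of each.
latitude 57.68958° S, longitude 128.07083° E.

57.68958° S, 128.07083° E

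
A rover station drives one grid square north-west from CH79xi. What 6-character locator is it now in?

CH79wj

Longitude subsquare x = 23; −1 → 22 = w.
Latitude subsquare i = 8; +1 → 9 = j.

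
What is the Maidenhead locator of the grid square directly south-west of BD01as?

AD91xr

Longitude subsquare a = 0; −1 → -1, wraps to 23 = x, carry into square.
Longitude square 0; −1 → -1, wraps to 9, carry into field.
Longitude field B = 1; −1 → 0 = A.
Latitude subsquare s = 18; −1 → 17 = r.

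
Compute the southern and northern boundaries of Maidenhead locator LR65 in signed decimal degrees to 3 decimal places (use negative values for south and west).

85.000, 86.000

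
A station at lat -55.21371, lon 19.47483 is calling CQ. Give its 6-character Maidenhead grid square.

JD94rs

Add 180° to longitude and 90° to latitude: 199.4748, 34.7863.
Field: lon ⌊199.4748/20⌋ = 9 → J; lat ⌊34.7863/10⌋ = 3 → D.
Square: lon ⌊19.4748/2⌋ = 9; lat ⌊4.7863/1⌋ = 4.
Subsquare: lon ⌊1.4748/0.0833333⌋ = 17 → r; lat ⌊0.7863/0.0416667⌋ = 18 → s.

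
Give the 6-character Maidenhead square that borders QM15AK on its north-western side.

Longitude subsquare a = 0; −1 → -1, wraps to 23 = x, carry into square.
Longitude square 1; −1 → 0.
Latitude subsquare k = 10; +1 → 11 = l.

QM05xl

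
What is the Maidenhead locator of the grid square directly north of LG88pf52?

LG88pf53

Latitude extended square 2; +1 → 3.
The longitude characters are unchanged.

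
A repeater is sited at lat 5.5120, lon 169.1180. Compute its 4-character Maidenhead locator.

Shift to the Maidenhead origin (180°W, 90°S): lon 349.12, lat 95.51.
Field: 349.12/20 → 17 → R, 95.51/10 → 9 → J; chars RJ.
Square: 9.12/2 → 4, 5.51/1 → 5; chars 45.

RJ45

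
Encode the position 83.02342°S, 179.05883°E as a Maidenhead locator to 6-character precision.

Offset from 180°W / 90°S: lon 359.0588°, lat 6.9766°.
Field: 359.0588/20 → 17 → R, 6.9766/10 → 0 → A; chars RA.
Square: 19.0588/2 → 9, 6.9766/1 → 6; chars 96.
Subsquare: 1.0588/0.0833333 → 12 → m, 0.9766/0.0416667 → 23 → x; chars mx.

RA96mx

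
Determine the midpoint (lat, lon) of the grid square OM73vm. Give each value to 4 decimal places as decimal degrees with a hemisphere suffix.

33.5208° N, 115.7917° E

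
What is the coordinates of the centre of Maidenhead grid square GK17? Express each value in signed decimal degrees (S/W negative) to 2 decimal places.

Field G=6, K=10: +6·20° lon, +10·10° lat → SW at lon -60°, lat 10°.
Square 1, 7: +1·2° lon, +7·1° lat → SW at lon -58°, lat 17°.
Cell spans 2° lon × 1° lat. Centre is SW corner plus half of each.
latitude 17.50, longitude -57.00.

17.50, -57.00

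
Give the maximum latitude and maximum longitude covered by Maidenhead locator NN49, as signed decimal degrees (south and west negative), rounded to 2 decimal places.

50.00, 90.00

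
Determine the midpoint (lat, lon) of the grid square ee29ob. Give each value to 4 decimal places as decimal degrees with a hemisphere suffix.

40.9375° S, 94.7917° W

Field E=4, E=4: +4·20° lon, +4·10° lat → SW at lon -100°, lat -50°.
Square 2, 9: +2·2° lon, +9·1° lat → SW at lon -96°, lat -41°.
Subsquare o=14, b=1: +14·0.0833333° lon, +1·0.0416667° lat → SW at lon -94.8333°, lat -40.9583°.
Cell spans 0.0833333° lon × 0.0416667° lat. Centre is SW corner plus half of each.
latitude 40.9375° S, longitude 94.7917° W.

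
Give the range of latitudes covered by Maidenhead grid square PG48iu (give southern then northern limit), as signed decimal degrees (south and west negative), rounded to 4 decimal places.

Field P=15, G=6: +15·20° lon, +6·10° lat → SW at lon 120°, lat -30°.
Square 4, 8: +4·2° lon, +8·1° lat → SW at lon 128°, lat -22°.
Subsquare i=8, u=20: +8·0.0833333° lon, +20·0.0416667° lat → SW at lon 128.667°, lat -21.1667°.
Cell spans 0.0833333° lon × 0.0416667° lat.
south -21.1667, north -21.1250.

-21.1667, -21.1250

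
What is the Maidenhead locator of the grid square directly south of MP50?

Latitude square 0; −1 → -1, wraps to 9, carry into field.
Latitude field P = 15; −1 → 14 = O.
The longitude characters are unchanged.

MO59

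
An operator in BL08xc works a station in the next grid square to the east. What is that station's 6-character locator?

BL18ac

Longitude subsquare x = 23; +1 → 24, wraps to 0 = a, carry into square.
Longitude square 0; +1 → 1.
The latitude characters are unchanged.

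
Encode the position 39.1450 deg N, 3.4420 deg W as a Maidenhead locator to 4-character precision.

IM89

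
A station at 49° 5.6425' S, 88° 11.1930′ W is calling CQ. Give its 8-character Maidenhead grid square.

Add 180° to longitude and 90° to latitude: 91.81345, 40.90596.
Field (20°×10°, letters A–R): lon ⌊91.81345/20⌋ = 4 → E; lat ⌊40.90596/10⌋ = 4 → E.
Square (2°×1°, digits 0–9): lon ⌊11.81345/2⌋ = 5; lat ⌊0.90596/1⌋ = 0.
Subsquare (5′×2.5′, letters a–x): lon ⌊1.81345/0.0833333⌋ = 21 → v; lat ⌊0.90596/0.0416667⌋ = 21 → v.
Extended square (30″×15″, digits 0–9): lon ⌊0.06345/0.00833333⌋ = 7; lat ⌊0.03096/0.00416667⌋ = 7.

EE50vv77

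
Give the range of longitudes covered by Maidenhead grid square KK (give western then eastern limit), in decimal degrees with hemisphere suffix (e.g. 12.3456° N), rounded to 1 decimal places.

20.0° E, 40.0° E

Field K=10, K=10: +10·20° lon, +10·10° lat → SW at lon 20°, lat 10°.
Cell spans 20° lon × 10° lat.
west 20.0° E, east 40.0° E.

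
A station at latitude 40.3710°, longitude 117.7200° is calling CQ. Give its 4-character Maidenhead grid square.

Offset from 180°W / 90°S: lon 297.72°, lat 130.37°.
Field: 297.72/20 → 14 → O, 130.37/10 → 13 → N; chars ON.
Square: 17.72/2 → 8, 0.37/1 → 0; chars 80.

ON80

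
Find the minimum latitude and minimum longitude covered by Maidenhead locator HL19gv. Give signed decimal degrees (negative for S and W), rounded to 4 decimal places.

Field H=7, L=11: +7·20° lon, +11·10° lat → SW at lon -40°, lat 20°.
Square 1, 9: +1·2° lon, +9·1° lat → SW at lon -38°, lat 29°.
Subsquare g=6, v=21: +6·0.0833333° lon, +21·0.0416667° lat → SW at lon -37.5°, lat 29.875°.
latitude 29.8750, longitude -37.5000.

29.8750, -37.5000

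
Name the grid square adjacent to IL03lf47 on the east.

IL03lf57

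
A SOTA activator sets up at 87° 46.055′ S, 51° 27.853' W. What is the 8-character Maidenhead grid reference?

Add 180° to longitude and 90° to latitude: 128.53578, 2.23242.
Field (20°×10°, letters A–R): lon ⌊128.53578/20⌋ = 6 → G; lat ⌊2.23242/10⌋ = 0 → A.
Square (2°×1°, digits 0–9): lon ⌊8.53578/2⌋ = 4; lat ⌊2.23242/1⌋ = 2.
Subsquare (5′×2.5′, letters a–x): lon ⌊0.53578/0.0833333⌋ = 6 → g; lat ⌊0.23242/0.0416667⌋ = 5 → f.
Extended square (30″×15″, digits 0–9): lon ⌊0.03578/0.00833333⌋ = 4; lat ⌊0.02408/0.00416667⌋ = 5.

GA42gf45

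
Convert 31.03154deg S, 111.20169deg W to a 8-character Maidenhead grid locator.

DF48jx52

Offset from 180°W / 90°S: lon 68.79831°, lat 58.96846°.
Field (20°×10°, letters A–R): 68.79831/20 → 3 → D, 58.96846/10 → 5 → F; chars DF.
Square (2°×1°, digits 0–9): 8.79831/2 → 4, 8.96846/1 → 8; chars 48.
Subsquare (5′×2.5′, letters a–x): 0.79831/0.0833333 → 9 → j, 0.96846/0.0416667 → 23 → x; chars jx.
Extended square (30″×15″, digits 0–9): 0.04831/0.00833333 → 5, 0.01013/0.00416667 → 2; chars 52.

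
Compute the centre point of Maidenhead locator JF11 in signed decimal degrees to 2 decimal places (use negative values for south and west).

-38.50, 3.00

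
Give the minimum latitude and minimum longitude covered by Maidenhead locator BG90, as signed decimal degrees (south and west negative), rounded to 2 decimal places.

-30.00, -142.00

Field B=1, G=6: +1·20° lon, +6·10° lat → SW at lon -160°, lat -30°.
Square 9, 0: +9·2° lon, +0·1° lat → SW at lon -142°, lat -30°.
latitude -30.00, longitude -142.00.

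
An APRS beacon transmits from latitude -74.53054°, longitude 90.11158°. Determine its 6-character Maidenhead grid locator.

NB55bl

Shift to the Maidenhead origin (180°W, 90°S): lon 270.1116, lat 15.4695.
Field: 270.1116/20 → 13 → N, 15.4695/10 → 1 → B; chars NB.
Square: 10.1116/2 → 5, 5.4695/1 → 5; chars 55.
Subsquare: 0.1116/0.0833333 → 1 → b, 0.4695/0.0416667 → 11 → l; chars bl.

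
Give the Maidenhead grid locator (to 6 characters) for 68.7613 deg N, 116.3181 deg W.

Add 180° to longitude and 90° to latitude: 63.6819, 158.7613.
Field: lon ⌊63.6819/20⌋ = 3 → D; lat ⌊158.7613/10⌋ = 15 → P.
Square: lon ⌊3.6819/2⌋ = 1; lat ⌊8.7613/1⌋ = 8.
Subsquare: lon ⌊1.6819/0.0833333⌋ = 20 → u; lat ⌊0.7613/0.0416667⌋ = 18 → s.

DP18us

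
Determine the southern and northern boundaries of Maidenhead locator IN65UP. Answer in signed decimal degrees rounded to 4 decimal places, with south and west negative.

45.6250, 45.6667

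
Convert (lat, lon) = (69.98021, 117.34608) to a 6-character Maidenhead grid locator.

OP89qx

Shift to the Maidenhead origin (180°W, 90°S): lon 297.3461, lat 159.9802.
Field: lon ⌊297.3461/20⌋ = 14 → O; lat ⌊159.9802/10⌋ = 15 → P.
Square: lon ⌊17.3461/2⌋ = 8; lat ⌊9.9802/1⌋ = 9.
Subsquare: lon ⌊1.3461/0.0833333⌋ = 16 → q; lat ⌊0.9802/0.0416667⌋ = 23 → x.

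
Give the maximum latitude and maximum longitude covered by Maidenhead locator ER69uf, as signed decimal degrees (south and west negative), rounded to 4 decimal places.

89.2500, -86.2500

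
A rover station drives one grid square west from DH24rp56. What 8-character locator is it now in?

Longitude extended square 5; −1 → 4.
The latitude characters are unchanged.

DH24rp46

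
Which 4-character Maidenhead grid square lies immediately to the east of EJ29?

EJ39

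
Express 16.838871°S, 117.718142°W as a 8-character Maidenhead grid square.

Offset from 180°W / 90°S: lon 62.28186°, lat 73.16113°.
Field: lon ⌊62.28186/20⌋ = 3 → D; lat ⌊73.16113/10⌋ = 7 → H.
Square: lon ⌊2.28186/2⌋ = 1; lat ⌊3.16113/1⌋ = 3.
Subsquare: lon ⌊0.28186/0.0833333⌋ = 3 → d; lat ⌊0.16113/0.0416667⌋ = 3 → d.
Extended square: lon ⌊0.03186/0.00833333⌋ = 3; lat ⌊0.03613/0.00416667⌋ = 8.

DH13dd38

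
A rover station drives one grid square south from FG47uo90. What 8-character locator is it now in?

FG47un99

Latitude extended square 0; −1 → -1, wraps to 9, carry into subsquare.
Latitude subsquare o = 14; −1 → 13 = n.
The longitude characters are unchanged.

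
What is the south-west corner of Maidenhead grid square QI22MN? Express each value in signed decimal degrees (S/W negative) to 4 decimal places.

-7.4583, 145.0000

Field Q=16, I=8: +16·20° lon, +8·10° lat → SW at lon 140°, lat -10°.
Square 2, 2: +2·2° lon, +2·1° lat → SW at lon 144°, lat -8°.
Subsquare m=12, n=13: +12·0.0833333° lon, +13·0.0416667° lat → SW at lon 145°, lat -7.45833°.
latitude -7.4583, longitude 145.0000.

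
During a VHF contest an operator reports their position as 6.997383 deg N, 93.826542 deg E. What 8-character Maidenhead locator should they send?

NJ66vx99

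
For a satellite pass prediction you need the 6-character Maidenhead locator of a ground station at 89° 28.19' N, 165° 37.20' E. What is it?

RR29tl

Offset from 180°W / 90°S: lon 345.6200°, lat 179.4698°.
Field (20°×10°, letters A–R): lon ⌊345.6200/20⌋ = 17 → R; lat ⌊179.4698/10⌋ = 17 → R.
Square (2°×1°, digits 0–9): lon ⌊5.6200/2⌋ = 2; lat ⌊9.4698/1⌋ = 9.
Subsquare (5′×2.5′, letters a–x): lon ⌊1.6200/0.0833333⌋ = 19 → t; lat ⌊0.4698/0.0416667⌋ = 11 → l.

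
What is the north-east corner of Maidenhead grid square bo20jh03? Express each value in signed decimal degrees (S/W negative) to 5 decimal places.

50.30833, -155.24167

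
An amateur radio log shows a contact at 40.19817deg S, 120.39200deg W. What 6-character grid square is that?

CE99tt

Offset from 180°W / 90°S: lon 59.6080°, lat 49.8018°.
Field: lon ⌊59.6080/20⌋ = 2 → C; lat ⌊49.8018/10⌋ = 4 → E.
Square: lon ⌊19.6080/2⌋ = 9; lat ⌊9.8018/1⌋ = 9.
Subsquare: lon ⌊1.6080/0.0833333⌋ = 19 → t; lat ⌊0.8018/0.0416667⌋ = 19 → t.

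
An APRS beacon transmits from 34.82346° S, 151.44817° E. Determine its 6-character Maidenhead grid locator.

Shift to the Maidenhead origin (180°W, 90°S): lon 331.4482, lat 55.1765.
Field: 331.4482/20 → 16 → Q, 55.1765/10 → 5 → F; chars QF.
Square: 11.4482/2 → 5, 5.1765/1 → 5; chars 55.
Subsquare: 1.4482/0.0833333 → 17 → r, 0.1765/0.0416667 → 4 → e; chars re.

QF55re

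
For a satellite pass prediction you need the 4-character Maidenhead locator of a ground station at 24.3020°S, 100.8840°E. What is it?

Offset from 180°W / 90°S: lon 280.88°, lat 65.70°.
Field (20°×10°, letters A–R): 280.88/20 → 14 → O, 65.70/10 → 6 → G; chars OG.
Square (2°×1°, digits 0–9): 0.88/2 → 0, 5.70/1 → 5; chars 05.

OG05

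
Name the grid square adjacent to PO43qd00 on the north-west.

PO43pd91

Longitude extended square 0; −1 → -1, wraps to 9, carry into subsquare.
Longitude subsquare q = 16; −1 → 15 = p.
Latitude extended square 0; +1 → 1.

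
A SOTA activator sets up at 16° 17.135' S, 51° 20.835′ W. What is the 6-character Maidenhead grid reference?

Add 180° to longitude and 90° to latitude: 128.6527, 73.7144.
Field: 128.6527/20 → 6 → G, 73.7144/10 → 7 → H; chars GH.
Square: 8.6527/2 → 4, 3.7144/1 → 3; chars 43.
Subsquare: 0.6527/0.0833333 → 7 → h, 0.7144/0.0416667 → 17 → r; chars hr.

GH43hr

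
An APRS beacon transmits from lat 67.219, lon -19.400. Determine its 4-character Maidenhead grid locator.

IP07

Add 180° to longitude and 90° to latitude: 160.60, 157.22.
Field: lon ⌊160.60/20⌋ = 8 → I; lat ⌊157.22/10⌋ = 15 → P.
Square: lon ⌊0.60/2⌋ = 0; lat ⌊7.22/1⌋ = 7.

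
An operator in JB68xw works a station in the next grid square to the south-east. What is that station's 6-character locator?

Longitude subsquare x = 23; +1 → 24, wraps to 0 = a, carry into square.
Longitude square 6; +1 → 7.
Latitude subsquare w = 22; −1 → 21 = v.

JB78av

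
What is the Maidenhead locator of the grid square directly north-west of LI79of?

LI79ng

Longitude subsquare o = 14; −1 → 13 = n.
Latitude subsquare f = 5; +1 → 6 = g.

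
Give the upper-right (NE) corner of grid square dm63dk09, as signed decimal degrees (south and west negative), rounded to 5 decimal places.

33.45833, -107.74167

Field D=3, M=12: +3·20° lon, +12·10° lat → SW at lon -120°, lat 30°.
Square 6, 3: +6·2° lon, +3·1° lat → SW at lon -108°, lat 33°.
Subsquare d=3, k=10: +3·0.0833333° lon, +10·0.0416667° lat → SW at lon -107.75°, lat 33.4167°.
Extended square 0, 9: +0·0.00833333° lon, +9·0.00416667° lat → SW at lon -107.75°, lat 33.4542°.
Cell spans 0.00833333° lon × 0.00416667° lat. NE corner is SW corner plus one full cell.
latitude 33.45833, longitude -107.74167.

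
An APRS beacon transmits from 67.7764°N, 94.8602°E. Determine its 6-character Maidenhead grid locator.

Add 180° to longitude and 90° to latitude: 274.8602, 157.7764.
Field: lon ⌊274.8602/20⌋ = 13 → N; lat ⌊157.7764/10⌋ = 15 → P.
Square: lon ⌊14.8602/2⌋ = 7; lat ⌊7.7764/1⌋ = 7.
Subsquare: lon ⌊0.8602/0.0833333⌋ = 10 → k; lat ⌊0.7764/0.0416667⌋ = 18 → s.

NP77ks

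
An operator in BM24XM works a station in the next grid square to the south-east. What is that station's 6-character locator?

Longitude subsquare x = 23; +1 → 24, wraps to 0 = a, carry into square.
Longitude square 2; +1 → 3.
Latitude subsquare m = 12; −1 → 11 = l.

BM34al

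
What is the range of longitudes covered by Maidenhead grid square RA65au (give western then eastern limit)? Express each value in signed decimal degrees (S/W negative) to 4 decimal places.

Field R=17, A=0: +17·20° lon, +0·10° lat → SW at lon 160°, lat -90°.
Square 6, 5: +6·2° lon, +5·1° lat → SW at lon 172°, lat -85°.
Subsquare a=0, u=20: +0·0.0833333° lon, +20·0.0416667° lat → SW at lon 172°, lat -84.1667°.
Cell spans 0.0833333° lon × 0.0416667° lat.
west 172.0000, east 172.0833.

172.0000, 172.0833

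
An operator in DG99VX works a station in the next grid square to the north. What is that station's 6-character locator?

Latitude subsquare x = 23; +1 → 24, wraps to 0 = a, carry into square.
Latitude square 9; +1 → 10, wraps to 0, carry into field.
Latitude field G = 6; +1 → 7 = H.
The longitude characters are unchanged.

DH90va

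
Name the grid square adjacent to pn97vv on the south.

PN97vu

Latitude subsquare v = 21; −1 → 20 = u.
The longitude characters are unchanged.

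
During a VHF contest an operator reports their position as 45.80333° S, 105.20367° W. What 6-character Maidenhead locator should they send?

DE74je

Offset from 180°W / 90°S: lon 74.7963°, lat 44.1967°.
Field: 74.7963/20 → 3 → D, 44.1967/10 → 4 → E; chars DE.
Square: 14.7963/2 → 7, 4.1967/1 → 4; chars 74.
Subsquare: 0.7963/0.0833333 → 9 → j, 0.1967/0.0416667 → 4 → e; chars je.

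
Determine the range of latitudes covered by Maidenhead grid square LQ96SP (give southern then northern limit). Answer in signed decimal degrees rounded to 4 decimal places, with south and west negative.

Field L=11, Q=16: +11·20° lon, +16·10° lat → SW at lon 40°, lat 70°.
Square 9, 6: +9·2° lon, +6·1° lat → SW at lon 58°, lat 76°.
Subsquare s=18, p=15: +18·0.0833333° lon, +15·0.0416667° lat → SW at lon 59.5°, lat 76.625°.
Cell spans 0.0833333° lon × 0.0416667° lat.
south 76.6250, north 76.6667.

76.6250, 76.6667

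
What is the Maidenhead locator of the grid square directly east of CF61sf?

CF61tf

Longitude subsquare s = 18; +1 → 19 = t.
The latitude characters are unchanged.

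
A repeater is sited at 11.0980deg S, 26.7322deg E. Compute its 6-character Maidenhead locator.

KH38iv

Offset from 180°W / 90°S: lon 206.7322°, lat 78.9020°.
Field: lon ⌊206.7322/20⌋ = 10 → K; lat ⌊78.9020/10⌋ = 7 → H.
Square: lon ⌊6.7322/2⌋ = 3; lat ⌊8.9020/1⌋ = 8.
Subsquare: lon ⌊0.7322/0.0833333⌋ = 8 → i; lat ⌊0.9020/0.0416667⌋ = 21 → v.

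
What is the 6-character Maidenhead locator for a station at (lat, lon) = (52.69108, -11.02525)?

Add 180° to longitude and 90° to latitude: 168.9748, 142.6911.
Field: lon ⌊168.9748/20⌋ = 8 → I; lat ⌊142.6911/10⌋ = 14 → O.
Square: lon ⌊8.9748/2⌋ = 4; lat ⌊2.6911/1⌋ = 2.
Subsquare: lon ⌊0.9748/0.0833333⌋ = 11 → l; lat ⌊0.6911/0.0416667⌋ = 16 → q.

IO42lq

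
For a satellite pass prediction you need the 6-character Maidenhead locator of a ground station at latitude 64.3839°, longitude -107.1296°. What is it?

Shift to the Maidenhead origin (180°W, 90°S): lon 72.8704, lat 154.3839.
Field (20°×10°, letters A–R): lon ⌊72.8704/20⌋ = 3 → D; lat ⌊154.3839/10⌋ = 15 → P.
Square (2°×1°, digits 0–9): lon ⌊12.8704/2⌋ = 6; lat ⌊4.3839/1⌋ = 4.
Subsquare (5′×2.5′, letters a–x): lon ⌊0.8704/0.0833333⌋ = 10 → k; lat ⌊0.3839/0.0416667⌋ = 9 → j.

DP64kj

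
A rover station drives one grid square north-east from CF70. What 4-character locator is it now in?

CF81

Longitude square 7; +1 → 8.
Latitude square 0; +1 → 1.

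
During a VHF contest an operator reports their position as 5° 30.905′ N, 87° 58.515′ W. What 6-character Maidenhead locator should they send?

Shift to the Maidenhead origin (180°W, 90°S): lon 92.0247, lat 95.5151.
Field: 92.0247/20 → 4 → E, 95.5151/10 → 9 → J; chars EJ.
Square: 12.0247/2 → 6, 5.5151/1 → 5; chars 65.
Subsquare: 0.0247/0.0833333 → 0 → a, 0.5151/0.0416667 → 12 → m; chars am.

EJ65am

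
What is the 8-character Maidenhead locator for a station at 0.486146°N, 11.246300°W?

IJ40jl06

Shift to the Maidenhead origin (180°W, 90°S): lon 168.75370, lat 90.48615.
Field (20°×10°, letters A–R): 168.75370/20 → 8 → I, 90.48615/10 → 9 → J; chars IJ.
Square (2°×1°, digits 0–9): 8.75370/2 → 4, 0.48615/1 → 0; chars 40.
Subsquare (5′×2.5′, letters a–x): 0.75370/0.0833333 → 9 → j, 0.48615/0.0416667 → 11 → l; chars jl.
Extended square (30″×15″, digits 0–9): 0.00370/0.00833333 → 0, 0.02781/0.00416667 → 6; chars 06.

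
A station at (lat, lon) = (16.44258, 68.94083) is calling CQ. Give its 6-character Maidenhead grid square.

MK46lk

Shift to the Maidenhead origin (180°W, 90°S): lon 248.9408, lat 106.4426.
Field (20°×10°, letters A–R): lon ⌊248.9408/20⌋ = 12 → M; lat ⌊106.4426/10⌋ = 10 → K.
Square (2°×1°, digits 0–9): lon ⌊8.9408/2⌋ = 4; lat ⌊6.4426/1⌋ = 6.
Subsquare (5′×2.5′, letters a–x): lon ⌊0.9408/0.0833333⌋ = 11 → l; lat ⌊0.4426/0.0416667⌋ = 10 → k.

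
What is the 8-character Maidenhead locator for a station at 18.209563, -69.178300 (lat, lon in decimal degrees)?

FK58jf80

Shift to the Maidenhead origin (180°W, 90°S): lon 110.82170, lat 108.20956.
Field: lon ⌊110.82170/20⌋ = 5 → F; lat ⌊108.20956/10⌋ = 10 → K.
Square: lon ⌊10.82170/2⌋ = 5; lat ⌊8.20956/1⌋ = 8.
Subsquare: lon ⌊0.82170/0.0833333⌋ = 9 → j; lat ⌊0.20956/0.0416667⌋ = 5 → f.
Extended square: lon ⌊0.07170/0.00833333⌋ = 8; lat ⌊0.00123/0.00416667⌋ = 0.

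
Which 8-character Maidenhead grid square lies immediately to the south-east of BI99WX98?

BI99xx07

Longitude extended square 9; +1 → 10, wraps to 0, carry into subsquare.
Longitude subsquare w = 22; +1 → 23 = x.
Latitude extended square 8; −1 → 7.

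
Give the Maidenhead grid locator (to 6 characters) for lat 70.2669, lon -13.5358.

Offset from 180°W / 90°S: lon 166.4642°, lat 160.2669°.
Field: lon ⌊166.4642/20⌋ = 8 → I; lat ⌊160.2669/10⌋ = 16 → Q.
Square: lon ⌊6.4642/2⌋ = 3; lat ⌊0.2669/1⌋ = 0.
Subsquare: lon ⌊0.4642/0.0833333⌋ = 5 → f; lat ⌊0.2669/0.0416667⌋ = 6 → g.

IQ30fg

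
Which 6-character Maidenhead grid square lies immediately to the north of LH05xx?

Latitude subsquare x = 23; +1 → 24, wraps to 0 = a, carry into square.
Latitude square 5; +1 → 6.
The longitude characters are unchanged.

LH06xa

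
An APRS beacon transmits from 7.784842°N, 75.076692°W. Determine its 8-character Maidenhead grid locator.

Offset from 180°W / 90°S: lon 104.92331°, lat 97.78484°.
Field (20°×10°, letters A–R): lon ⌊104.92331/20⌋ = 5 → F; lat ⌊97.78484/10⌋ = 9 → J.
Square (2°×1°, digits 0–9): lon ⌊4.92331/2⌋ = 2; lat ⌊7.78484/1⌋ = 7.
Subsquare (5′×2.5′, letters a–x): lon ⌊0.92331/0.0833333⌋ = 11 → l; lat ⌊0.78484/0.0416667⌋ = 18 → s.
Extended square (30″×15″, digits 0–9): lon ⌊0.00664/0.00833333⌋ = 0; lat ⌊0.03484/0.00416667⌋ = 8.

FJ27ls08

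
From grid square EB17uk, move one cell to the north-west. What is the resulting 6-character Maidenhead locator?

EB17tl

Longitude subsquare u = 20; −1 → 19 = t.
Latitude subsquare k = 10; +1 → 11 = l.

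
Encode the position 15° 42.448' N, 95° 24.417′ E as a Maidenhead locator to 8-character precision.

NK75qq89

Shift to the Maidenhead origin (180°W, 90°S): lon 275.40695, lat 105.70747.
Field (20°×10°, letters A–R): lon ⌊275.40695/20⌋ = 13 → N; lat ⌊105.70747/10⌋ = 10 → K.
Square (2°×1°, digits 0–9): lon ⌊15.40695/2⌋ = 7; lat ⌊5.70747/1⌋ = 5.
Subsquare (5′×2.5′, letters a–x): lon ⌊1.40695/0.0833333⌋ = 16 → q; lat ⌊0.70747/0.0416667⌋ = 16 → q.
Extended square (30″×15″, digits 0–9): lon ⌊0.07362/0.00833333⌋ = 8; lat ⌊0.04080/0.00416667⌋ = 9.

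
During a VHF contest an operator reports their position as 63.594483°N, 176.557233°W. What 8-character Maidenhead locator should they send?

Shift to the Maidenhead origin (180°W, 90°S): lon 3.44277, lat 153.59448.
Field (20°×10°, letters A–R): 3.44277/20 → 0 → A, 153.59448/10 → 15 → P; chars AP.
Square (2°×1°, digits 0–9): 3.44277/2 → 1, 3.59448/1 → 3; chars 13.
Subsquare (5′×2.5′, letters a–x): 1.44277/0.0833333 → 17 → r, 0.59448/0.0416667 → 14 → o; chars ro.
Extended square (30″×15″, digits 0–9): 0.02610/0.00833333 → 3, 0.01115/0.00416667 → 2; chars 32.

AP13ro32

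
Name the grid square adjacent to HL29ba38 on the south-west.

HL29ba27

Longitude extended square 3; −1 → 2.
Latitude extended square 8; −1 → 7.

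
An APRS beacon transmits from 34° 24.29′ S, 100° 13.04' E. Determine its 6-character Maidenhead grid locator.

Shift to the Maidenhead origin (180°W, 90°S): lon 280.2173, lat 55.5952.
Field (20°×10°, letters A–R): lon ⌊280.2173/20⌋ = 14 → O; lat ⌊55.5952/10⌋ = 5 → F.
Square (2°×1°, digits 0–9): lon ⌊0.2173/2⌋ = 0; lat ⌊5.5952/1⌋ = 5.
Subsquare (5′×2.5′, letters a–x): lon ⌊0.2173/0.0833333⌋ = 2 → c; lat ⌊0.5952/0.0416667⌋ = 14 → o.

OF05co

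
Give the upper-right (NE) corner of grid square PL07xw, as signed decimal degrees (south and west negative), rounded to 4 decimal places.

27.9583, 122.0000

Field P=15, L=11: +15·20° lon, +11·10° lat → SW at lon 120°, lat 20°.
Square 0, 7: +0·2° lon, +7·1° lat → SW at lon 120°, lat 27°.
Subsquare x=23, w=22: +23·0.0833333° lon, +22·0.0416667° lat → SW at lon 121.917°, lat 27.9167°.
Cell spans 0.0833333° lon × 0.0416667° lat. NE corner is SW corner plus one full cell.
latitude 27.9583, longitude 122.0000.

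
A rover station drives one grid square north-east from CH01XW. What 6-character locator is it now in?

Longitude subsquare x = 23; +1 → 24, wraps to 0 = a, carry into square.
Longitude square 0; +1 → 1.
Latitude subsquare w = 22; +1 → 23 = x.

CH11ax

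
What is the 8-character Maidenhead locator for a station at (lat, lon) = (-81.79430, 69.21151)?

Add 180° to longitude and 90° to latitude: 249.21151, 8.20570.
Field: 249.21151/20 → 12 → M, 8.20570/10 → 0 → A; chars MA.
Square: 9.21151/2 → 4, 8.20570/1 → 8; chars 48.
Subsquare: 1.21151/0.0833333 → 14 → o, 0.20570/0.0416667 → 4 → e; chars oe.
Extended square: 0.04484/0.00833333 → 5, 0.03903/0.00416667 → 9; chars 59.

MA48oe59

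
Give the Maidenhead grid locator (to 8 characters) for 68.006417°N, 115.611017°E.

Offset from 180°W / 90°S: lon 295.61102°, lat 158.00642°.
Field: 295.61102/20 → 14 → O, 158.00642/10 → 15 → P; chars OP.
Square: 15.61102/2 → 7, 8.00642/1 → 8; chars 78.
Subsquare: 1.61102/0.0833333 → 19 → t, 0.00642/0.0416667 → 0 → a; chars ta.
Extended square: 0.02768/0.00833333 → 3, 0.00642/0.00416667 → 1; chars 31.

OP78ta31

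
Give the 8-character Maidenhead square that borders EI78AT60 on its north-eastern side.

EI78at71

Longitude extended square 6; +1 → 7.
Latitude extended square 0; +1 → 1.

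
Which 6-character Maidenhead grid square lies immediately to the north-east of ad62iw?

AD62jx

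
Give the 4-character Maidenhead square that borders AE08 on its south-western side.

RE97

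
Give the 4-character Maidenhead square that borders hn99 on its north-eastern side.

IO00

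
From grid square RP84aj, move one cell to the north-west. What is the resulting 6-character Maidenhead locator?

RP74xk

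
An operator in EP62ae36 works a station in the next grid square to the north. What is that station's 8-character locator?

EP62ae37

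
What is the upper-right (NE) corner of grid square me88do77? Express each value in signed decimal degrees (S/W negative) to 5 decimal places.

Field M=12, E=4: +12·20° lon, +4·10° lat → SW at lon 60°, lat -50°.
Square 8, 8: +8·2° lon, +8·1° lat → SW at lon 76°, lat -42°.
Subsquare d=3, o=14: +3·0.0833333° lon, +14·0.0416667° lat → SW at lon 76.25°, lat -41.4167°.
Extended square 7, 7: +7·0.00833333° lon, +7·0.00416667° lat → SW at lon 76.3083°, lat -41.3875°.
Cell spans 0.00833333° lon × 0.00416667° lat. NE corner is SW corner plus one full cell.
latitude -41.38333, longitude 76.31667.

-41.38333, 76.31667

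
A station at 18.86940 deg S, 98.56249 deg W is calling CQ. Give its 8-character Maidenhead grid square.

EH01rd21

Add 180° to longitude and 90° to latitude: 81.43751, 71.13060.
Field: 81.43751/20 → 4 → E, 71.13060/10 → 7 → H; chars EH.
Square: 1.43751/2 → 0, 1.13060/1 → 1; chars 01.
Subsquare: 1.43751/0.0833333 → 17 → r, 0.13060/0.0416667 → 3 → d; chars rd.
Extended square: 0.02084/0.00833333 → 2, 0.00560/0.00416667 → 1; chars 21.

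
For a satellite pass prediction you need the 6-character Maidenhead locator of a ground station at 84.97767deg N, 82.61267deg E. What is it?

NR14hx

Offset from 180°W / 90°S: lon 262.6127°, lat 174.9777°.
Field: lon ⌊262.6127/20⌋ = 13 → N; lat ⌊174.9777/10⌋ = 17 → R.
Square: lon ⌊2.6127/2⌋ = 1; lat ⌊4.9777/1⌋ = 4.
Subsquare: lon ⌊0.6127/0.0833333⌋ = 7 → h; lat ⌊0.9777/0.0416667⌋ = 23 → x.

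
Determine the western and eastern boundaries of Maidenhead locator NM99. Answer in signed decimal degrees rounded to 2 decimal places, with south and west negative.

98.00, 100.00

Field N=13, M=12: +13·20° lon, +12·10° lat → SW at lon 80°, lat 30°.
Square 9, 9: +9·2° lon, +9·1° lat → SW at lon 98°, lat 39°.
Cell spans 2° lon × 1° lat.
west 98.00, east 100.00.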